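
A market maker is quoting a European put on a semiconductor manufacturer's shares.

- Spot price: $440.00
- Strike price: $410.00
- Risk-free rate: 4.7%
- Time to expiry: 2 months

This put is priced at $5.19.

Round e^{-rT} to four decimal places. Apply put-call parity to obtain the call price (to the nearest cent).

$38.39

e^(−rT) = e^(−0.047·0.1667) = 0.9922
Put-call parity: C − P = S − K·e^(−rT) = 440 − 410·0.9922 = 440 − 406.8020 = 33.1980
C = P + (C − P) = 5.19 + (33.1980) = 38.3880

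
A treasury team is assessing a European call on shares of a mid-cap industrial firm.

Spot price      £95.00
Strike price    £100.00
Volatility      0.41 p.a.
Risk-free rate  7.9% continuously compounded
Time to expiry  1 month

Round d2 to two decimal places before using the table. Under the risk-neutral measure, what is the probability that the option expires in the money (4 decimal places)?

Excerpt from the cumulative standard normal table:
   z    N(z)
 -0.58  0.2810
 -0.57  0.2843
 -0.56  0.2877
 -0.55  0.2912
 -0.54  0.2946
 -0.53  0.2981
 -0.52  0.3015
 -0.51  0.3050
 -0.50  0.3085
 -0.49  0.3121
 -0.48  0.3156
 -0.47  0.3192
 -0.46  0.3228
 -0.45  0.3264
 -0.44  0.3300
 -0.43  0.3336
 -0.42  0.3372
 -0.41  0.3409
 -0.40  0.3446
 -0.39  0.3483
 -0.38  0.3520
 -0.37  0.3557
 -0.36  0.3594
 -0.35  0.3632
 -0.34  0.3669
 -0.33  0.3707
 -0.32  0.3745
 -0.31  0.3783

0.3300

σ√T = 0.41·√0.08333 = 0.1184
d₁ = [ln(95/100) + (0.079 + 0.41²/2)·0.08333] / 0.1184 = [-0.0513 + 0.0136] / 0.1184 = -0.3186 ⇒ -0.32
d₂ = d₁ − σ√T = -0.3186 − 0.1184 = -0.4369 ⇒ -0.44
Pr(exercise) under Q = N(d₂) = 0.3300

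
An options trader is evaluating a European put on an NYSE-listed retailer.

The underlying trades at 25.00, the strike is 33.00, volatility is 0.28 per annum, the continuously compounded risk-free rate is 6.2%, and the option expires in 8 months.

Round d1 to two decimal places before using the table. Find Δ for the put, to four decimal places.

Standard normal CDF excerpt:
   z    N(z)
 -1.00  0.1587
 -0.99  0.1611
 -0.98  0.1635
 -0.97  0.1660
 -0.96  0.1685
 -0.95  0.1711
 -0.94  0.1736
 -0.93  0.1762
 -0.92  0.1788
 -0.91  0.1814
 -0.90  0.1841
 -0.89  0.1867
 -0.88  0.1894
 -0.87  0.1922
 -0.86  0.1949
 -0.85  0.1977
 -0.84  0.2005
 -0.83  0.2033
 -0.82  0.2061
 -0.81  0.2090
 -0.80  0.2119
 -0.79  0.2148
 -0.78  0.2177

T = 0.6667;  σ√T = 0.2286
d₁ = [ln(25/33) + (0.062 + ½·0.28²)·0.6667] / (σ√T) = (-0.2776 + 0.0675) / 0.2286 = -0.9193 → -0.92
N(d₁) = N(-0.92) = 0.1788
Δ_put = N(d₁) − 1 = 0.1788 − 1 = -0.8212

-0.8212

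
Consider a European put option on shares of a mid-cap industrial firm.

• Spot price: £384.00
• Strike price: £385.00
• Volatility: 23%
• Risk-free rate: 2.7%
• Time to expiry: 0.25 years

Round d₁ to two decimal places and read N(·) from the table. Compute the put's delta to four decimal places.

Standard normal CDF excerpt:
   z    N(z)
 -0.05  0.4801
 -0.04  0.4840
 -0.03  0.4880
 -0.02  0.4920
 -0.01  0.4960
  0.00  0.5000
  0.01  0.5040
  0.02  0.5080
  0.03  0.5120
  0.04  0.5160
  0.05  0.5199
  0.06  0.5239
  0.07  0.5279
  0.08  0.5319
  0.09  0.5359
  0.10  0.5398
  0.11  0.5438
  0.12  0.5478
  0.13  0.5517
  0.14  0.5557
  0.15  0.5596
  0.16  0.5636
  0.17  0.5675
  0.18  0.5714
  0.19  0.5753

-0.4641

T = 0.25;  σ√T = 0.1150
ln(S/K) + (r + σ²/2)T = ln(384/385) + (0.027 + 0.23²/2)·0.25 = -0.0026 + 0.0134 = 0.0108
d₁ = 0.0108 / 0.1150 = 0.0936 ⇒ 0.09
N(d₁) = N(0.09) = 0.5359
Δ_put = N(d₁) − 1 = 0.5359 − 1 = -0.4641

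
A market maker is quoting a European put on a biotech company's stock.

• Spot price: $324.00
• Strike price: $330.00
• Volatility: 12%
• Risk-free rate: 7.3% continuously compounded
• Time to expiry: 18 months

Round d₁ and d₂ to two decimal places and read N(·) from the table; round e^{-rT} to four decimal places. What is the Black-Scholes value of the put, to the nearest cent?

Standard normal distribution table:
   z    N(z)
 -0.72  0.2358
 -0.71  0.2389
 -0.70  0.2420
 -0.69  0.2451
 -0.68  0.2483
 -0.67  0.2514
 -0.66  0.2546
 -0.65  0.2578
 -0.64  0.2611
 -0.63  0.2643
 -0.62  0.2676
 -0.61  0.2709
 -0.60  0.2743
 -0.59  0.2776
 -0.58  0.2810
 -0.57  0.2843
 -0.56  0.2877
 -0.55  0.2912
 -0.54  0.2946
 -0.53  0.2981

$6.72

σ√T = 0.12 × 1.2247 = 0.1470
d₁ = [ln(324/330) + (0.073 + 0.12²/2)·1.5] / 0.1470 = [-0.0183 + 0.1203] / 0.1470 = 0.6937 → 0.69
d₂ = d₁ − σ√T = 0.6937 − 0.1470 = 0.5467 → 0.55
exp(−rT) = exp(−0.073·1.5) = 0.8963
N(−d₂) = N(-0.55) = 0.2912;  N(−d₁) = N(-0.69) = 0.2451
P = 330·0.8963·0.2912 − 324·0.2451 = 86.1308 − 79.4124 = 6.7184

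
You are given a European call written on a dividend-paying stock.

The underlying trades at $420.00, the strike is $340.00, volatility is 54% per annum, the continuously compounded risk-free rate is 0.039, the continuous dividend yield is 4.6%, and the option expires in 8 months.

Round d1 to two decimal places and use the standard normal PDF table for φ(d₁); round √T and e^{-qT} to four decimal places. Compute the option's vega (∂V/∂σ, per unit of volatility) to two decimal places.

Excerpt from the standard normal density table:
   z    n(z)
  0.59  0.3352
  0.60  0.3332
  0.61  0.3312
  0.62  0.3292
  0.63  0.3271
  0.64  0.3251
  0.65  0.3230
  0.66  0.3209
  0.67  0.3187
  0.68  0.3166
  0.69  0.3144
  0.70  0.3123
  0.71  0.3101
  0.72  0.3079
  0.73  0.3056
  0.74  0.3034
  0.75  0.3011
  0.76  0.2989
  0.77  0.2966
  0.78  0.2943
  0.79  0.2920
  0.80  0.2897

T = 0.6667;  σ√T = 0.4409
d₁ = [ln(420/340) + (0.039 − 0.046 + ½·0.54²)·0.6667] / (σ√T) = (0.2113 + 0.0925) / 0.4409 = 0.6891 → 0.69
√T = √0.6667 = 0.8165
φ(d₁) = φ(0.69) = 0.3144
exp(−qT) = exp(−0.046·0.6667) = 0.9698
vega = S·exp(−qT)·φ(d₁)·√T = 420·0.9698·0.3144·0.8165 = 104.5611
(The put has the same vega.)

104.56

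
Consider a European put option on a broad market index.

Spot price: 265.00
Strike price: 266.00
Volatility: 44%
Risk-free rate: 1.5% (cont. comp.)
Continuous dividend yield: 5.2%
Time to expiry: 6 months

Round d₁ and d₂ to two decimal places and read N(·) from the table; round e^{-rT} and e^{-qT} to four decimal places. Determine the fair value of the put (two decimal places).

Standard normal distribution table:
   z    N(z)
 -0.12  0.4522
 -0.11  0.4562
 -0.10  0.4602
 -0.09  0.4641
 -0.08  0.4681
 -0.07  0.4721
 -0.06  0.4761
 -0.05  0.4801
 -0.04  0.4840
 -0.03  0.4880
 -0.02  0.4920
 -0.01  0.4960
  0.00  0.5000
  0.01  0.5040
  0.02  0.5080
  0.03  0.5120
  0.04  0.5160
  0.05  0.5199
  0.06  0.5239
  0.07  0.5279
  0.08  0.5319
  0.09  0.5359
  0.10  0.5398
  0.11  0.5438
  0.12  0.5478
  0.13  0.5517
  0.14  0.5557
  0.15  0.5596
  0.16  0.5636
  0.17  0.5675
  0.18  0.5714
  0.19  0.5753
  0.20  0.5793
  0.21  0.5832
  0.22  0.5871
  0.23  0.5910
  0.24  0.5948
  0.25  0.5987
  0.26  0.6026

T = 0.5;  σ√T = 0.3111
d₁ = [ln(265/266) + (0.015 − 0.052 + 0.44²/2)·0.5] / 0.3111 = [-0.0038 + 0.0299] / 0.3111 = 0.0840 ⇒ 0.08
d₂ = d₁ − σ√T = 0.0840 − 0.3111 = -0.2271 ⇒ -0.23
e^(−qT) = e^(−0.052·0.5) = 0.9743;  e^(−rT) = e^(−0.015·0.5) = 0.9925
P = 266·0.9925·N(0.23) − 265·0.9743·N(-0.08) = 266·0.9925·0.5910 − 265·0.9743·0.4681 = 156.0270 − 120.8585 = 35.1685

35.17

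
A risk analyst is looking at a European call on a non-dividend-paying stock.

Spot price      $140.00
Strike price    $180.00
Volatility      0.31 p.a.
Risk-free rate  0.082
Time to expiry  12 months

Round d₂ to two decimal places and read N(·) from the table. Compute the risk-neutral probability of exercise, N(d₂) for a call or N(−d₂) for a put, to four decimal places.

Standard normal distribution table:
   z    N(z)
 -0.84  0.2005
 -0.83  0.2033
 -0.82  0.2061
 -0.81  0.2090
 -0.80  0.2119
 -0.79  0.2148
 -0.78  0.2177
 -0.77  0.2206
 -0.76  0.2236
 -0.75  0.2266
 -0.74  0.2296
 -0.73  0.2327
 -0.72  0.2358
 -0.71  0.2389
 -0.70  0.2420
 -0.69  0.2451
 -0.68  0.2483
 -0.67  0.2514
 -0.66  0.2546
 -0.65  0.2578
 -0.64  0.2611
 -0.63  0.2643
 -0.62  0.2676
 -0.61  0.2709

0.2420

σ√T = 0.31·√1 = 0.3100
d₁ = [ln(140/180) + (0.082 + ½·0.31²)·1] / (σ√T) = (-0.2513 + 0.1300) / 0.3100 = -0.3912 ⇒ -0.39
d₂ = -0.3912 − 0.3100 = -0.7012 ⇒ -0.70
Risk-neutral Pr[S_T > K] = N(d₂) = N(-0.70) = 0.2420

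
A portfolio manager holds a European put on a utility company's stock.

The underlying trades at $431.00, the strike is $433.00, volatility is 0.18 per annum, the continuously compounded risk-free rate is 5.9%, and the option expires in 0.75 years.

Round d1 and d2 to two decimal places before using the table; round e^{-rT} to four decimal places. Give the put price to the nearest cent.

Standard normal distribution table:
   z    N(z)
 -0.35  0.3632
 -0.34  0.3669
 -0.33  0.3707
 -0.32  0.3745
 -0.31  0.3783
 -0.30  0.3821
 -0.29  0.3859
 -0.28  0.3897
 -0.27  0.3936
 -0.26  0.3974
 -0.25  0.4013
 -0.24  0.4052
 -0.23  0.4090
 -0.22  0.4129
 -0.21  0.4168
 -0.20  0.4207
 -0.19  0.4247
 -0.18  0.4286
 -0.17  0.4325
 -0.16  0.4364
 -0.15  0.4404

$17.78

T = 0.75;  σ√T = 0.1559
d₁ = [ln(431/433) + (0.059 + ½·0.18²)·0.75] / (σ√T) = (-0.0046 + 0.0564) / 0.1559 = 0.3321 → 0.33
d₂ = 0.3321 − 0.1559 = 0.1762 → 0.18
e^(−rT) = e^(−0.059·0.75) = 0.9567
P = 433·0.9567·N(-0.18) − 431·N(-0.33) = 433·0.9567·0.4286 − 431·0.3707 = 177.5480 − 159.7717 = 17.7763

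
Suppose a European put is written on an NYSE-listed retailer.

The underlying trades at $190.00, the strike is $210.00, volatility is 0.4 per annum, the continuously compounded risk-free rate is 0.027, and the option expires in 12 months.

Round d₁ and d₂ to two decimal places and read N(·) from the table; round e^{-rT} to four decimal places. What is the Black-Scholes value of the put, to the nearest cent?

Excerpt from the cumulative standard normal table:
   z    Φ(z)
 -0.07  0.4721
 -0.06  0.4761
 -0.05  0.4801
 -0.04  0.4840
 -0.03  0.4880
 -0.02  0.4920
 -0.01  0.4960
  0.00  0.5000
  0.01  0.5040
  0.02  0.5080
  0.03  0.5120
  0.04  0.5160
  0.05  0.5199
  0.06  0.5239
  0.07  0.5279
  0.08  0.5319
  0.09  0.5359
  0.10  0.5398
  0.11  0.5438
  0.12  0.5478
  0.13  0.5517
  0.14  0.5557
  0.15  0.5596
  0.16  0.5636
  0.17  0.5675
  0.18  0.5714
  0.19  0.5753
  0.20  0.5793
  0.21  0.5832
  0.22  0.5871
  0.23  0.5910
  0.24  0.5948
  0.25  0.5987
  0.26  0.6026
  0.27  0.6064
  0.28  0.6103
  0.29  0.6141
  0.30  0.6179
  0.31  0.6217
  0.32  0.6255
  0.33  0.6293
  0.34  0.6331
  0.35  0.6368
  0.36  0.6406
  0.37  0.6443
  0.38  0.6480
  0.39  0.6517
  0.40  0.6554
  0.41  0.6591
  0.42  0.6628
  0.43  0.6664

σ√T = 0.4 × 1.0000 = 0.4000
d₁ = [ln(190/210) + (0.027 + 0.4²/2)·1] / 0.4000 = [-0.1001 + 0.1070] / 0.4000 = 0.0173 ⇒ 0.02
d₂ = d₁ − σ√T = 0.0173 − 0.4000 = -0.3827 ⇒ -0.38
e^(−rT) = e^(−0.027·1) = 0.9734
N(−d₂) = N(0.38) = 0.6480;  N(−d₁) = N(-0.02) = 0.4920
P = 210·0.9734·0.6480 − 190·0.4920 = 132.4603 − 93.4800 = 38.9803

$38.98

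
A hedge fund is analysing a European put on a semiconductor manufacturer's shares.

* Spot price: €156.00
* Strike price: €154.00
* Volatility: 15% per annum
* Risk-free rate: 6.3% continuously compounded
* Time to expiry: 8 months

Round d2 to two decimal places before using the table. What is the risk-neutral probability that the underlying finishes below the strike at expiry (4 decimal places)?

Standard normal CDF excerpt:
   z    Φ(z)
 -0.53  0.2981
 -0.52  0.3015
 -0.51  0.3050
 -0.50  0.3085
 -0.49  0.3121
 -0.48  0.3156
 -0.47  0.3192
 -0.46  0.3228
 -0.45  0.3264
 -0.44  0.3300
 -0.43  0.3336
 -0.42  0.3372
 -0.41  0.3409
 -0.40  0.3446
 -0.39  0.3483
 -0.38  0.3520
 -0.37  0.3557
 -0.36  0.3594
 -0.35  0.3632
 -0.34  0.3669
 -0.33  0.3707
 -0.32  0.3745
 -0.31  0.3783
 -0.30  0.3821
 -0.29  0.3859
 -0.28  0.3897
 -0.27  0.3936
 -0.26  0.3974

0.3483

T = 0.6667;  σ√T = 0.1225
ln(S/K) + (r + σ²/2)T = ln(156/154) + (0.063 + 0.15²/2)·0.6667 = 0.0129 + 0.0495 = 0.0624
d₁ = 0.0624 / 0.1225 = 0.5095 ≈ 0.51
d₂ = d₁ − σ√T = 0.5095 − 0.1225 = 0.3870 ≈ 0.39
Pr(exercise) under Q = N(−d₂) = N(-0.39) = 0.3483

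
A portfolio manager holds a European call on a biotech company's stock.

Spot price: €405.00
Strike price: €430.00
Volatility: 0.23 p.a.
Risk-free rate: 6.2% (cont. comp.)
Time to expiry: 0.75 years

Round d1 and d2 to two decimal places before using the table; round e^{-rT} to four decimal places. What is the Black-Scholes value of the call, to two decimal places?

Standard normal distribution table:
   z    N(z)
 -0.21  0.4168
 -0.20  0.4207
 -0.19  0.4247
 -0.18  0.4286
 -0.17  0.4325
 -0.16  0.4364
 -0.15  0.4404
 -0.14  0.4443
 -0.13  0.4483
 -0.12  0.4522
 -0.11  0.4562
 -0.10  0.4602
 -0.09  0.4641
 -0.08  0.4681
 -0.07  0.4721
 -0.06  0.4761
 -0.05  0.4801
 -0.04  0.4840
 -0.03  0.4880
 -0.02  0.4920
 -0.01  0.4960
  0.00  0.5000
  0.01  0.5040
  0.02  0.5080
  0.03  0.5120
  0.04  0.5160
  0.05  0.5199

σ√T = 0.23 × 0.8660 = 0.1992
ln(S/K) + (r + σ²/2)T = ln(405/430) + (0.062 + 0.23²/2)·0.75 = -0.0599 + 0.0663 = 0.0064
d₁ = 0.0064 / 0.1992 = 0.0323 → 0.03
d₂ = d₁ − σ√T = 0.0323 − 0.1992 = -0.1669 → -0.17
e^(−rT) = e^(−0.062·0.75) = 0.9546
N(d₁) = N(0.03) = 0.5120;  N(d₂) = N(-0.17) = 0.4325
C = 405·0.5120 − 430·0.9546·0.4325 = 207.3600 − 177.5317 = 29.8283

€29.83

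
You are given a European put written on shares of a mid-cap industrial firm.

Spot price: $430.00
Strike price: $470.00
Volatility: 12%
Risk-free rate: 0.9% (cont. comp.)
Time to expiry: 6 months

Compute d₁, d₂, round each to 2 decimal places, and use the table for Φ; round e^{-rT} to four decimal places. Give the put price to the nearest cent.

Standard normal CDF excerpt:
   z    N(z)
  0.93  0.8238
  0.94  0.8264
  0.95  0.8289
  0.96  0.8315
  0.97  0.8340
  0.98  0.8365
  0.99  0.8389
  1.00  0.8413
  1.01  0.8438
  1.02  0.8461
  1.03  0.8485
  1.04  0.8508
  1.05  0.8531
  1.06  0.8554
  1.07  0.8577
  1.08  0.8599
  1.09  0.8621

σ√T = 0.12 × 0.7071 = 0.0849
d₁ = [ln(430/470) + (0.009 + ½·0.12²)·0.5] / (σ√T) = (-0.0889 + 0.0081) / 0.0849 = -0.9528 ⇒ -0.95
d₂ = -0.9528 − 0.0849 = -1.0376 ⇒ -1.04
exp(−rT) = exp(−0.009·0.5) = 0.9955
N(−d₂) = N(1.04) = 0.8508;  N(−d₁) = N(0.95) = 0.8289
P = 470·0.9955·0.8508 − 430·0.8289 = 398.0766 − 356.4270 = 41.6496

$41.65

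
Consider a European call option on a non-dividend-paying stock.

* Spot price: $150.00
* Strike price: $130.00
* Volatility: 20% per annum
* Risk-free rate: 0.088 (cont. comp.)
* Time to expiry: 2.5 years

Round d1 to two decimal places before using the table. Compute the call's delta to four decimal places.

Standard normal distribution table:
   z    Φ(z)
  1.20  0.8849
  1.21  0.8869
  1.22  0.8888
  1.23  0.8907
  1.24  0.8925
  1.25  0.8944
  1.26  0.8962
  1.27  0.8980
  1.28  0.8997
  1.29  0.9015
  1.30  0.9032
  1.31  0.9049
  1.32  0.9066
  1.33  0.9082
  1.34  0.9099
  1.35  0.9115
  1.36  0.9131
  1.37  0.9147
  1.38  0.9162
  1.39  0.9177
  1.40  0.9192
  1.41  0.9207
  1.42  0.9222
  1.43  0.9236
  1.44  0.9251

σ√T = 0.2 × 1.5811 = 0.3162
ln(S/K) + (r + σ²/2)T = ln(150/130) + (0.088 + 0.2²/2)·2.5 = 0.1431 + 0.2700 = 0.4131
d₁ = 0.4131 / 0.3162 = 1.3063 which rounds to 1.31
N(d₁) = N(1.31) = 0.9049
Δ_call = N(d₁) = 0.9049

0.9049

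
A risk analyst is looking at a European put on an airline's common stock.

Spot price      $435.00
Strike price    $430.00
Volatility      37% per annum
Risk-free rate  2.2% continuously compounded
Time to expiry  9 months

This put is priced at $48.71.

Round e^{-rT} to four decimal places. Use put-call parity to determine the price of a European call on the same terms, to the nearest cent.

e^(−rT) = e^(−0.022·0.75) = 0.9836
Put-call parity: C − P = S − K·e^(−rT) = 435 − 430·0.9836 = 435 − 422.9480 = 12.0520
C = P + (C − P) = 48.71 + (12.0520) = 60.7620

$60.76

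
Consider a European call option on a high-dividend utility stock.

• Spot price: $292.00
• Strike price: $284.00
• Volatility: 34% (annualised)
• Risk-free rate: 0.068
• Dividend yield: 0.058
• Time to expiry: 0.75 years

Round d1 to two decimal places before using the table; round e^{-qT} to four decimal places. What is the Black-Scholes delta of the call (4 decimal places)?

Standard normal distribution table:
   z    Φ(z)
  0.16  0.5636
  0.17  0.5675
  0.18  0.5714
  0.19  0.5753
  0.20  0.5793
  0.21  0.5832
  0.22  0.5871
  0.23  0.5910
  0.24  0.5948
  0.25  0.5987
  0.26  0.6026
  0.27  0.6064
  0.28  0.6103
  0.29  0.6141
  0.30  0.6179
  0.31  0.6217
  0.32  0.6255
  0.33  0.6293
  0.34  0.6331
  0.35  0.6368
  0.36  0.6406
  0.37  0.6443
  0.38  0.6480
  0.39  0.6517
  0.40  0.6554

0.5806

T = 0.75;  σ√T = 0.2944
d₁ = [ln(292/284) + (0.068 − 0.058 + ½·0.34²)·0.75] / (σ√T) = (0.0278 + 0.0509) / 0.2944 = 0.2670 → 0.27
N(d₁) = N(0.27) = 0.6064
Δ_call = e^(−qT)·N(d₁) = 0.9574·0.6064 = 0.5806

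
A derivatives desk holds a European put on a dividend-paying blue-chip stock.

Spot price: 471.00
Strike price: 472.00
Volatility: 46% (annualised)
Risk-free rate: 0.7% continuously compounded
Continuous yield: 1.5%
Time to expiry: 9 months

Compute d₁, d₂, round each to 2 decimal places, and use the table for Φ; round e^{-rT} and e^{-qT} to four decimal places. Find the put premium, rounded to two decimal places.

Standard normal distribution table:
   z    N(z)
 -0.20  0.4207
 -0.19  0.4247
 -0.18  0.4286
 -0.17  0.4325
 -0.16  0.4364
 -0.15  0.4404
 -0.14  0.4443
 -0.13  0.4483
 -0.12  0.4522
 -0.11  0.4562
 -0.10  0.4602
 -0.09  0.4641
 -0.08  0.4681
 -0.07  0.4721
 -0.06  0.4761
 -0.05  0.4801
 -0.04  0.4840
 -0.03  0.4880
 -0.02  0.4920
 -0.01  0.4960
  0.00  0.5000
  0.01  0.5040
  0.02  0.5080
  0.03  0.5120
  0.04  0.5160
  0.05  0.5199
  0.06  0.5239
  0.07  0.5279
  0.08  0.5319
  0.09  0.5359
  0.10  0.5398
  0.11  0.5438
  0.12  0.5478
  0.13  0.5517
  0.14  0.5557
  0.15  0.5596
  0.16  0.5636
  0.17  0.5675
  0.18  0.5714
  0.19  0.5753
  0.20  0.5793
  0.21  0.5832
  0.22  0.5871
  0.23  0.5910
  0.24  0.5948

76.06

T = 0.75;  σ√T = 0.3984
d₁ = [ln(471/472) + (0.007 − 0.015 + 0.46²/2)·0.75] / 0.3984 = [-0.0021 + 0.0733] / 0.3984 = 0.1788 ⇒ 0.18
d₂ = d₁ − σ√T = 0.1788 − 0.3984 = -0.2196 ⇒ -0.22
e^(−qT) = e^(−0.015·0.75) = 0.9888;  e^(−rT) = e^(−0.007·0.75) = 0.9948
N(−d₂) = N(0.22) = 0.5871;  N(−d₁) = N(-0.18) = 0.4286
P = 472·0.9948·0.5871 − 471·0.9888·0.4286 = 275.6702 − 199.6096 = 76.0606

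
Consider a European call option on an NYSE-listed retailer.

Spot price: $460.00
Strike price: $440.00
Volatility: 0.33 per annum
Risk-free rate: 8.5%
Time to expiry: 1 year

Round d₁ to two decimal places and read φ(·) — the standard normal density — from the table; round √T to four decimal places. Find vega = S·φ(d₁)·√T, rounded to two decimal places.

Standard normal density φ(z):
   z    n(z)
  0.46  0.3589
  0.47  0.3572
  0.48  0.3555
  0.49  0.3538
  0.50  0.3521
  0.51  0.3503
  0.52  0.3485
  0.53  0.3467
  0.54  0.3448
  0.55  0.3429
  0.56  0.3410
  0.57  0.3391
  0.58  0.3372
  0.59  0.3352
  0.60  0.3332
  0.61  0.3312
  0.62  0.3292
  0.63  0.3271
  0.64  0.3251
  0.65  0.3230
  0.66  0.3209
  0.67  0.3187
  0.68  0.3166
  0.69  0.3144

156.86

T = 1;  σ√T = 0.3300
d₁ = [ln(460/440) + (0.085 + 0.33²/2)·1] / 0.3300 = [0.0445 + 0.1395] / 0.3300 = 0.5573 which rounds to 0.56
√T = √1 = 1.0000
φ(d₁) = φ(0.56) = 0.3410
vega = S·φ(d₁)·√T = 460·0.3410·1.0000 = 156.8600
(The put has the same vega.)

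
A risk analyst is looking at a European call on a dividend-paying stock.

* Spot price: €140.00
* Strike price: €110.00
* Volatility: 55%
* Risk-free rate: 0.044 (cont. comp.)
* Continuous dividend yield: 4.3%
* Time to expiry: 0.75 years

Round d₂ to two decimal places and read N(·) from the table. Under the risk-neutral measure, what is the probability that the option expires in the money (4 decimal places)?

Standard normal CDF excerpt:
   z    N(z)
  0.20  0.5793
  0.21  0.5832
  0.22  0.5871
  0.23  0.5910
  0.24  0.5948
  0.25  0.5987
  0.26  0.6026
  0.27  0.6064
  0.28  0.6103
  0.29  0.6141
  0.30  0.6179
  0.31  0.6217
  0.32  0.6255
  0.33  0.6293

0.6064

σ√T = 0.55 × 0.8660 = 0.4763
d₁ = [ln(140/110) + (0.044 − 0.043 + ½·0.55²)·0.75] / (σ√T) = (0.2412 + 0.1142) / 0.4763 = 0.7460 → 0.75
d₂ = 0.7460 − 0.4763 = 0.2697 → 0.27
Pr(exercise) under Q = N(d₂) = 0.6064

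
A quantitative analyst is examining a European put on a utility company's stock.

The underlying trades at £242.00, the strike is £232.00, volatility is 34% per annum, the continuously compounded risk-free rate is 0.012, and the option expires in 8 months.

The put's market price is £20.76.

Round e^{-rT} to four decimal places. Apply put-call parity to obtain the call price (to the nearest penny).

£32.62

e^(−rT) = e^(−0.012·0.6667) = 0.9920
Put-call parity: C − P = S − K·e^(−rT) = 242 − 232·0.9920 = 242 − 230.1440 = 11.8560
C = P + (C − P) = 20.76 + (11.8560) = 32.6160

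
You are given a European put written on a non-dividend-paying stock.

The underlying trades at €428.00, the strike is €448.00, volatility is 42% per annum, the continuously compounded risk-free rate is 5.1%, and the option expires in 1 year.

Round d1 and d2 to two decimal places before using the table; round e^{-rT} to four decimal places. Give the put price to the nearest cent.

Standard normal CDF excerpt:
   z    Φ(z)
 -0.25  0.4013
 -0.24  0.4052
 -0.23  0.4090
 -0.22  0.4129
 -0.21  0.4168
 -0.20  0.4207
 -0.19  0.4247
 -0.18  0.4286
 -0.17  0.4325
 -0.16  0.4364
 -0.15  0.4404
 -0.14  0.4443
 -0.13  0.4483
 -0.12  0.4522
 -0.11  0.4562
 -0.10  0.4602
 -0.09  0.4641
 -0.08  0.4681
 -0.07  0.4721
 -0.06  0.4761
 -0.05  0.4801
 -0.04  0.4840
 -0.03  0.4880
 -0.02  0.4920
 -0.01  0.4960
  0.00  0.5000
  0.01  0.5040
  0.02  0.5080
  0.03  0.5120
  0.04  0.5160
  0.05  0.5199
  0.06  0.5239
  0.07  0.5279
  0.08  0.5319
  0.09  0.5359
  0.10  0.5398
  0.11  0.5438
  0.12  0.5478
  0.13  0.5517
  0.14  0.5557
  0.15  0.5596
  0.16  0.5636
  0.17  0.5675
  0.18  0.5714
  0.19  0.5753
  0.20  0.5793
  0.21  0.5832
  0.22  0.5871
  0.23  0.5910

€69.91

σ√T = 0.42 × 1.0000 = 0.4200
d₁ = [ln(428/448) + (0.051 + ½·0.42²)·1] / (σ√T) = (-0.0457 + 0.1392) / 0.4200 = 0.2227 ⇒ 0.22
d₂ = 0.2227 − 0.4200 = -0.1973 ⇒ -0.20
e^(−rT) = e^(−0.051·1) = 0.9503
N(−d₂) = N(0.20) = 0.5793;  N(−d₁) = N(-0.22) = 0.4129
P = 448·0.9503·0.5793 − 428·0.4129 = 246.6279 − 176.7212 = 69.9067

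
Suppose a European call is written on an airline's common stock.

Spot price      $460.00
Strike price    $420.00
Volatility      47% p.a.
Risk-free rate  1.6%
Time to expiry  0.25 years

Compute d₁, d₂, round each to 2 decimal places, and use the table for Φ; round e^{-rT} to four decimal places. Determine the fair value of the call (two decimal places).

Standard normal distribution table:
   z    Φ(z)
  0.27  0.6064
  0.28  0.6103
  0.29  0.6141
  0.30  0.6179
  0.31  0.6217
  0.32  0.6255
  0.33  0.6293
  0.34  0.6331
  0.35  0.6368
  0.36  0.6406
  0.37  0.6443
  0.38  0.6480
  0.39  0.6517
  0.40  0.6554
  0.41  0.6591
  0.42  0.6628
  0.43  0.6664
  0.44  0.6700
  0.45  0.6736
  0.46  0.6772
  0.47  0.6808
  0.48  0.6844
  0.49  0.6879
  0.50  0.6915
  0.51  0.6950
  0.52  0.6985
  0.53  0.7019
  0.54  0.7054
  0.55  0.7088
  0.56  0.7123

σ√T = 0.47 × 0.5000 = 0.2350
d₁ = [ln(460/420) + (0.016 + 0.47²/2)·0.25] / 0.2350 = [0.0910 + 0.0316] / 0.2350 = 0.5216 which rounds to 0.52
d₂ = d₁ − σ√T = 0.5216 − 0.2350 = 0.2866 which rounds to 0.29
e^(−rT) = e^(−0.016·0.25) = 0.9960
N(d₁) = N(0.52) = 0.6985;  N(d₂) = N(0.29) = 0.6141
C = 460·0.6985 − 420·0.9960·0.6141 = 321.3100 − 256.8903 = 64.4197

$64.42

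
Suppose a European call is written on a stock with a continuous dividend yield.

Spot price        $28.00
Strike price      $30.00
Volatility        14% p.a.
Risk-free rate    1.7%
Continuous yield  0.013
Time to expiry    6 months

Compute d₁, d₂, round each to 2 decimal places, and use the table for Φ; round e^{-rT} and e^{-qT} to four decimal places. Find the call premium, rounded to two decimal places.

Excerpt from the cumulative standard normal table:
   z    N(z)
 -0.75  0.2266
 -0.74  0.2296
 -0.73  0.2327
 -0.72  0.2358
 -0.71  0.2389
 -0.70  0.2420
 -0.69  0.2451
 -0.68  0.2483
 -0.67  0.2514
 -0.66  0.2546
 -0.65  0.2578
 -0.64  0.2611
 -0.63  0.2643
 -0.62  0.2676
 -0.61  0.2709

$0.43

σ√T = 0.14 × 0.7071 = 0.0990
d₁ = [ln(28/30) + (0.017 − 0.013 + 0.14²/2)·0.5] / 0.0990 = [-0.0690 + 0.0069] / 0.0990 = -0.6272 → -0.63
d₂ = d₁ − σ√T = -0.6272 − 0.0990 = -0.7262 → -0.73
exp(−qT) = exp(−0.013·0.5) = 0.9935;  exp(−rT) = exp(−0.017·0.5) = 0.9915
N(d₁) = N(-0.63) = 0.2643;  N(d₂) = N(-0.73) = 0.2327
C = 28·0.9935·0.2643 − 30·0.9915·0.2327 = 7.3523 − 6.9217 = 0.4306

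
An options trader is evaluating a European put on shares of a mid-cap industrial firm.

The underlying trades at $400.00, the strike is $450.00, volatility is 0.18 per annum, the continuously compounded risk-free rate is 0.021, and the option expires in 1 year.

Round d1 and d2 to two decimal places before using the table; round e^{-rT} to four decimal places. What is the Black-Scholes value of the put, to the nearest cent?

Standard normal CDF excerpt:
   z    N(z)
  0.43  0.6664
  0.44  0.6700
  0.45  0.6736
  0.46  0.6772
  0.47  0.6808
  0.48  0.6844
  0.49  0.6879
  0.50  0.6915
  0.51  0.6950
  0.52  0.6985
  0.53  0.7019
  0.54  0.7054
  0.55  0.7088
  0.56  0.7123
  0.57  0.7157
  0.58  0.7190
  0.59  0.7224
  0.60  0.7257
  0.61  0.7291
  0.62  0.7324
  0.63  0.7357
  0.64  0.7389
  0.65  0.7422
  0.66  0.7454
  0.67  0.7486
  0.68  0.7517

σ√T = 0.18 × 1.0000 = 0.1800
d₁ = [ln(400/450) + (0.021 + ½·0.18²)·1] / (σ√T) = (-0.1178 + 0.0372) / 0.1800 = -0.4477 ≈ -0.45
d₂ = -0.4477 − 0.1800 = -0.6277 ≈ -0.63
exp(−rT) = exp(−0.021·1) = 0.9792
P = 450·0.9792·N(0.63) − 400·N(0.45) = 450·0.9792·0.7357 − 400·0.6736 = 324.1788 − 269.4400 = 54.7388

$54.74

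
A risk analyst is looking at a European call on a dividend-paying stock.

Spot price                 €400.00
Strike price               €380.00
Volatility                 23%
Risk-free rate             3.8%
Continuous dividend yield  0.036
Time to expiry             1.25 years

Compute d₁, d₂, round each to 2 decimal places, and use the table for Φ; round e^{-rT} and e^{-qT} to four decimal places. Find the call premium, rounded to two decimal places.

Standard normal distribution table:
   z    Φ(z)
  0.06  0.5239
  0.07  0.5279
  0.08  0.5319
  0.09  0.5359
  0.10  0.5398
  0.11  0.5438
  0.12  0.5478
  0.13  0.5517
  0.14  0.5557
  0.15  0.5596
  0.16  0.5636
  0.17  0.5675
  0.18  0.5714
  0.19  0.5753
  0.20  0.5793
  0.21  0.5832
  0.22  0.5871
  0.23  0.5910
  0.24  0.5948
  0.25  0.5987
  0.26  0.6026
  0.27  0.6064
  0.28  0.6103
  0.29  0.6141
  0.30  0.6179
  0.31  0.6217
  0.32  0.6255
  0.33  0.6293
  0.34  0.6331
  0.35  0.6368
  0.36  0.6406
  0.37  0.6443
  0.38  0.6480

€49.35

σ√T = 0.23 × 1.1180 = 0.2571
d₁ = [ln(400/380) + (0.038 − 0.036 + 0.23²/2)·1.25] / 0.2571 = [0.0513 + 0.0356] / 0.2571 = 0.3378 ⇒ 0.34
d₂ = d₁ − σ√T = 0.3378 − 0.2571 = 0.0806 ⇒ 0.08
exp(−qT) = exp(−0.036·1.25) = 0.9560;  exp(−rT) = exp(−0.038·1.25) = 0.9536
N(d₁) = N(0.34) = 0.6331;  N(d₂) = N(0.08) = 0.5319
C = 400·0.9560·0.6331 − 380·0.9536·0.5319 = 242.0974 − 192.7435 = 49.3539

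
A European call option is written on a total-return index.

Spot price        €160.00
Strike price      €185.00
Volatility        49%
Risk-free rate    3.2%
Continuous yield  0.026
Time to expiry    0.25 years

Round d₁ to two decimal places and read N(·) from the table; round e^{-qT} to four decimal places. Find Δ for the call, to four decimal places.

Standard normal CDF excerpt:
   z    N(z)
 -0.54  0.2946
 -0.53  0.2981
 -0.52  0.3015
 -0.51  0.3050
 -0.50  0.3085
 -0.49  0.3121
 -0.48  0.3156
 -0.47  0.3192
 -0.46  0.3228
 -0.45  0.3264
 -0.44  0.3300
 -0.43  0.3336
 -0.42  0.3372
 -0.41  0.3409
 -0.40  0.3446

σ√T = 0.49·√0.25 = 0.2450
d₁ = [ln(160/185) + (0.032 − 0.026 + ½·0.49²)·0.25] / (σ√T) = (-0.1452 + 0.0315) / 0.2450 = -0.4640 → -0.46
N(d₁) = N(-0.46) = 0.3228
Δ_call = e^(−qT)·N(d₁) = 0.9935·0.3228 = 0.3207

0.3207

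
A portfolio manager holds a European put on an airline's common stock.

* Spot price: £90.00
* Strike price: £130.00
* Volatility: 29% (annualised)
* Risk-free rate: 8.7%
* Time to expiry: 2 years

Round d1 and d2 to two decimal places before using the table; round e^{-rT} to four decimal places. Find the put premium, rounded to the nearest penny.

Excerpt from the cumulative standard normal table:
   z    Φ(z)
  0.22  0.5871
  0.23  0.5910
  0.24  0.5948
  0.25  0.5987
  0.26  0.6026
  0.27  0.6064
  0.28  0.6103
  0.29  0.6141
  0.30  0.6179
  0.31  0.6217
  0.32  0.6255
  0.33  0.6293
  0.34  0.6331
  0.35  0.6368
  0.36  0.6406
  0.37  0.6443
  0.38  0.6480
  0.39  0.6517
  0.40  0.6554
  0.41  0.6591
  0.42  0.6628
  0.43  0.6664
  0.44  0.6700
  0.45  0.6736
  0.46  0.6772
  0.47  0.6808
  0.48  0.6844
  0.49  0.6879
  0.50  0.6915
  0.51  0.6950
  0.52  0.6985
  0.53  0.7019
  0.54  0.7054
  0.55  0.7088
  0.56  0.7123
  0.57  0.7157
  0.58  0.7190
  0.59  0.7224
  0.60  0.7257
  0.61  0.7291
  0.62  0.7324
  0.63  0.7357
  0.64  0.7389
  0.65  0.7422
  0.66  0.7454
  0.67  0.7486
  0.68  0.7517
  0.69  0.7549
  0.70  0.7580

£27.54

σ√T = 0.29·√2 = 0.4101
d₁ = [ln(90/130) + (0.087 + 0.29²/2)·2] / 0.4101 = [-0.3677 + 0.2581] / 0.4101 = -0.2673 → -0.27
d₂ = d₁ − σ√T = -0.2673 − 0.4101 = -0.6774 → -0.68
e^(−rT) = e^(−0.087·2) = 0.8403
P = 130·0.8403·N(0.68) − 90·N(0.27) = 130·0.8403·0.7517 − 90·0.6064 = 82.1150 − 54.5760 = 27.5390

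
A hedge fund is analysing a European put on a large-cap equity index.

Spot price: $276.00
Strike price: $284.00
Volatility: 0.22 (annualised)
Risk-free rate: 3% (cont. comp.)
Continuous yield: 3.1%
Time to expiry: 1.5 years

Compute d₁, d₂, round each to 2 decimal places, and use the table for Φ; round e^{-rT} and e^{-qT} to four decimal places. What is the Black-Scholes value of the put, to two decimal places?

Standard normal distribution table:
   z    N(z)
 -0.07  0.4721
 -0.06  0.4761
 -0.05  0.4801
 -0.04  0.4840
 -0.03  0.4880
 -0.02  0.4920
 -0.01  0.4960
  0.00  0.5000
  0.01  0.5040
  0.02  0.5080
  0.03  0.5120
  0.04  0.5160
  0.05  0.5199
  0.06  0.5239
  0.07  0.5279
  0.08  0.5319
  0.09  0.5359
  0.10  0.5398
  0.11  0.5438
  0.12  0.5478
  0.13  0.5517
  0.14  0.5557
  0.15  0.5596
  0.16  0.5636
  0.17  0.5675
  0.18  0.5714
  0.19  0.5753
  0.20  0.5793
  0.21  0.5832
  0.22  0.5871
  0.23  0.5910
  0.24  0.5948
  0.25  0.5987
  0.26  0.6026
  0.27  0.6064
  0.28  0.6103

σ√T = 0.22·√1.5 = 0.2694
d₁ = [ln(276/284) + (0.03 − 0.031 + 0.22²/2)·1.5] / 0.2694 = [-0.0286 + 0.0348] / 0.2694 = 0.0231 → 0.02
d₂ = d₁ − σ√T = 0.0231 − 0.2694 = -0.2463 → -0.25
exp(−qT) = exp(−0.031·1.5) = 0.9546;  exp(−rT) = exp(−0.03·1.5) = 0.9560
N(−d₂) = N(0.25) = 0.5987;  N(−d₁) = N(-0.02) = 0.4920
P = 284·0.9560·0.5987 − 276·0.9546·0.4920 = 162.5494 − 129.6270 = 32.9224

$32.92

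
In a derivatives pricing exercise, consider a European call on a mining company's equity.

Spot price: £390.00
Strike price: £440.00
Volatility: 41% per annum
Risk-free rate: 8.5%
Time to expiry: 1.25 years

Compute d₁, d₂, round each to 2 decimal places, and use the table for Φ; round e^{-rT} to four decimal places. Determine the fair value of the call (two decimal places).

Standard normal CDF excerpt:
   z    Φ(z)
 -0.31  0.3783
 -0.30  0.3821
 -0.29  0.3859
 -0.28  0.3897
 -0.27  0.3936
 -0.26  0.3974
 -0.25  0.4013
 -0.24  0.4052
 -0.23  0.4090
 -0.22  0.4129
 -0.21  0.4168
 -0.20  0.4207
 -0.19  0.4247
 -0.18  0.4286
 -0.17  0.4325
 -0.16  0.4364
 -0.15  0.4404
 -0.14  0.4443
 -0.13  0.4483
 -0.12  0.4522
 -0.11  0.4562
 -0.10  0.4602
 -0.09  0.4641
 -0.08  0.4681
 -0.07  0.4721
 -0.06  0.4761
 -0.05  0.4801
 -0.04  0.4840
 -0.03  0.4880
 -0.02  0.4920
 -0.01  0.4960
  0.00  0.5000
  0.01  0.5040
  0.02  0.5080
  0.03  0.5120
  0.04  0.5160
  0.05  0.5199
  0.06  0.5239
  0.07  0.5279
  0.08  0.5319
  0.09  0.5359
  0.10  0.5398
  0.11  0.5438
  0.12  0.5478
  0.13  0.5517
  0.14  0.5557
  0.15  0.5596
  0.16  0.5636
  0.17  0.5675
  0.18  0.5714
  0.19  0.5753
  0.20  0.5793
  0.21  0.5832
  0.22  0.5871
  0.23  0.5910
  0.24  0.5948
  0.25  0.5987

σ√T = 0.41·√1.25 = 0.4584
d₁ = [ln(390/440) + (0.085 + 0.41²/2)·1.25] / 0.4584 = [-0.1206 + 0.2113] / 0.4584 = 0.1978 ⇒ 0.20
d₂ = d₁ − σ√T = 0.1978 − 0.4584 = -0.2606 ⇒ -0.26
exp(−rT) = exp(−0.085·1.25) = 0.8992
N(d₁) = N(0.20) = 0.5793;  N(d₂) = N(-0.26) = 0.3974
C = 390·0.5793 − 440·0.8992·0.3974 = 225.9270 − 157.2305 = 68.6965

£68.70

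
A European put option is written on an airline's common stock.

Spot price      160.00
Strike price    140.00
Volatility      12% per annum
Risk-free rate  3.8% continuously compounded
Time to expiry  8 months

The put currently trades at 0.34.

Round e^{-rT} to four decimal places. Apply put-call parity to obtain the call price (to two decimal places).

23.84

exp(−rT) = exp(−0.038·0.6667) = 0.9750
Put-call parity: C − P = S − K·e^(−rT) = 160 − 140·0.9750 = 160 − 136.5000 = 23.5000
C = P + (C − P) = 0.34 + (23.5000) = 23.8400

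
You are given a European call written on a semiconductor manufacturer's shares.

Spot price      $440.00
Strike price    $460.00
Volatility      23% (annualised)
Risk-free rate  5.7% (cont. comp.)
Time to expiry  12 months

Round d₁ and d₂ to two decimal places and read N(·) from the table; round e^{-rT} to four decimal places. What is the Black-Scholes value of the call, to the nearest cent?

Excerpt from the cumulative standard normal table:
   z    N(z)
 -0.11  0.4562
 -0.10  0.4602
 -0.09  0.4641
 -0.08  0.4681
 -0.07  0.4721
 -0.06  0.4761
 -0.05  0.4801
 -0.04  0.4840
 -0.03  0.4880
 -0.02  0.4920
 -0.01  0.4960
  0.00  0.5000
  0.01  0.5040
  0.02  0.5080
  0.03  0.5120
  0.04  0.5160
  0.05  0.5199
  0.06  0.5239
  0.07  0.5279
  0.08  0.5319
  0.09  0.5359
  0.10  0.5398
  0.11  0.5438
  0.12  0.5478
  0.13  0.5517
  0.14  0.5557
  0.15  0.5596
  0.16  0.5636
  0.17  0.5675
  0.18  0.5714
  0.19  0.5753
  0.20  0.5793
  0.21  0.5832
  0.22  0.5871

σ√T = 0.23 × 1.0000 = 0.2300
d₁ = [ln(440/460) + (0.057 + 0.23²/2)·1] / 0.2300 = [-0.0445 + 0.0834] / 0.2300 = 0.1696 → 0.17
d₂ = d₁ − σ√T = 0.1696 − 0.2300 = -0.0604 → -0.06
exp(−rT) = exp(−0.057·1) = 0.9446
N(d₁) = N(0.17) = 0.5675;  N(d₂) = N(-0.06) = 0.4761
C = 440·0.5675 − 460·0.9446·0.4761 = 249.7000 − 206.8731 = 42.8269

$42.83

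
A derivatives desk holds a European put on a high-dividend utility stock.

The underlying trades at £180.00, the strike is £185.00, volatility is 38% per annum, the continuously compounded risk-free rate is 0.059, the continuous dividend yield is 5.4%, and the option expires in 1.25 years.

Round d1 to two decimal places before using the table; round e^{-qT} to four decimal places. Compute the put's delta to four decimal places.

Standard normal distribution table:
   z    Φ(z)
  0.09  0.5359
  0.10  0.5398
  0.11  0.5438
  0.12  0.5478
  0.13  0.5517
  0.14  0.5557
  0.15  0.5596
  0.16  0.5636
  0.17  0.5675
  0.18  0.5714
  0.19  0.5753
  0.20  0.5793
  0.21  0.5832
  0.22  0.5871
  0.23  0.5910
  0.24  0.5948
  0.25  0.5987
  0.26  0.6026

σ√T = 0.38 × 1.1180 = 0.4249
d₁ = [ln(180/185) + (0.059 − 0.054 + 0.38²/2)·1.25] / 0.4249 = [-0.0274 + 0.0965] / 0.4249 = 0.1626 ⇒ 0.16
N(d₁) = N(0.16) = 0.5636
Δ_put = exp(−qT)·(N(d₁) − 1) = 0.9347·(0.5636 − 1) = -0.4079

-0.4079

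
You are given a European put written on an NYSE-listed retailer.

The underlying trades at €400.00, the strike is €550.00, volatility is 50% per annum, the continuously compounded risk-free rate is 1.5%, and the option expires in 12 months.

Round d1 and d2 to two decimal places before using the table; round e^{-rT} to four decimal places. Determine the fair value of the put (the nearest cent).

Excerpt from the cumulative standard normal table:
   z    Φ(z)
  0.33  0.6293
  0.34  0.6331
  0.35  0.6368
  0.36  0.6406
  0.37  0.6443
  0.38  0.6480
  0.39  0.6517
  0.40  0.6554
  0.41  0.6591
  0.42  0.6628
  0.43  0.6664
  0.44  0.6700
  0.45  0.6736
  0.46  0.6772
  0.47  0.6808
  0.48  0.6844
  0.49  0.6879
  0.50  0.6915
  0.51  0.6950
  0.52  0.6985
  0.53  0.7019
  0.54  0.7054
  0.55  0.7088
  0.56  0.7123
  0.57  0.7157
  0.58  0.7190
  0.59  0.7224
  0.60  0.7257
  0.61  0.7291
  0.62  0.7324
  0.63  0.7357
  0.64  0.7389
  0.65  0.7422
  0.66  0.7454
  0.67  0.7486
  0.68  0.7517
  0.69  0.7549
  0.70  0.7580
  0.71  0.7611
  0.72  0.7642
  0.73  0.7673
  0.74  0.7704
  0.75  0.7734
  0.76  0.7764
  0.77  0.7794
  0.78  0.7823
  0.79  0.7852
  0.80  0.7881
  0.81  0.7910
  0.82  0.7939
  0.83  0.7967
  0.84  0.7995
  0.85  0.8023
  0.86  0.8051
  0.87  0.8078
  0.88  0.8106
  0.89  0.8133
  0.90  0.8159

€179.97

σ√T = 0.5 × 1.0000 = 0.5000
d₁ = [ln(400/550) + (0.015 + ½·0.5²)·1] / (σ√T) = (-0.3185 + 0.1400) / 0.5000 = -0.3569 ⇒ -0.36
d₂ = -0.3569 − 0.5000 = -0.8569 ⇒ -0.86
exp(−rT) = exp(−0.015·1) = 0.9851
P = 550·0.9851·N(0.86) − 400·N(0.36) = 550·0.9851·0.8051 − 400·0.6406 = 436.2072 − 256.2400 = 179.9672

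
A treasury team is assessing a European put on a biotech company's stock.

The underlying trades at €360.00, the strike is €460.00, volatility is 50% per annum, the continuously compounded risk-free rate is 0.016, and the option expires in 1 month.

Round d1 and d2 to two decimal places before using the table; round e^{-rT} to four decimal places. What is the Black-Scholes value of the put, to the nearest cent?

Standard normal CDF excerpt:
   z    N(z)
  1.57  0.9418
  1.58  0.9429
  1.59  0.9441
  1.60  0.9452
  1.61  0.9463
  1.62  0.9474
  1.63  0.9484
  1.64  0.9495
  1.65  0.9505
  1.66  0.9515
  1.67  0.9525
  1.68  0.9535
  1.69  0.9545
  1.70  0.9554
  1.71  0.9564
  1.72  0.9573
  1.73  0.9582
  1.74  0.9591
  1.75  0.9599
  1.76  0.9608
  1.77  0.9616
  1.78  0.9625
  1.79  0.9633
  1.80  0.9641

€100.33

T = 0.08333;  σ√T = 0.1443
d₁ = [ln(360/460) + (0.016 + 0.5²/2)·0.08333] / 0.1443 = [-0.2451 + 0.0118] / 0.1443 = -1.6169 → -1.62
d₂ = d₁ − σ√T = -1.6169 − 0.1443 = -1.7612 → -1.76
e^(−rT) = e^(−0.016·0.08333) = 0.9987
N(−d₂) = N(1.76) = 0.9608;  N(−d₁) = N(1.62) = 0.9474
P = 460·0.9987·0.9608 − 360·0.9474 = 441.3934 − 341.0640 = 100.3294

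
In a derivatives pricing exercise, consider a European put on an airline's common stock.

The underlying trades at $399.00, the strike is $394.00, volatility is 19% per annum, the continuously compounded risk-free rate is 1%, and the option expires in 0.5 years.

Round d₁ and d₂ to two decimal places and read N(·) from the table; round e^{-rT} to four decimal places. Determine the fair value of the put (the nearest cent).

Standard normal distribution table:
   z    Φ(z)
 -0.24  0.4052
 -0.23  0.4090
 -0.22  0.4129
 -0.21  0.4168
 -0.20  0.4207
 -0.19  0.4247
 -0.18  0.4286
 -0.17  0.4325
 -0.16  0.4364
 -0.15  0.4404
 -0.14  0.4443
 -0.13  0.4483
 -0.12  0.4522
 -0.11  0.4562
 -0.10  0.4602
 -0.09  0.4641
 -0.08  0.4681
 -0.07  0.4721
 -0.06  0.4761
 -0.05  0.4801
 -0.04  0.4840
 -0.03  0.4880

$18.79

σ√T = 0.19·√0.5 = 0.1344
d₁ = [ln(399/394) + (0.01 + ½·0.19²)·0.5] / (σ√T) = (0.0126 + 0.0140) / 0.1344 = 0.1983 → 0.20
d₂ = 0.1983 − 0.1344 = 0.0639 → 0.06
exp(−rT) = exp(−0.01·0.5) = 0.9950
N(−d₂) = N(-0.06) = 0.4761;  N(−d₁) = N(-0.20) = 0.4207
P = 394·0.9950·0.4761 − 399·0.4207 = 186.6455 − 167.8593 = 18.7862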